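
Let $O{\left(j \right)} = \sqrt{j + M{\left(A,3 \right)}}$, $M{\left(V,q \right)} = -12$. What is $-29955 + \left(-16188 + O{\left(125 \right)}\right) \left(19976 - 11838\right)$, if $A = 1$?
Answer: $-131767899 + 8138 \sqrt{113} \approx -1.3168 \cdot 10^{8}$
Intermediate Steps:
$O{\left(j \right)} = \sqrt{-12 + j}$ ($O{\left(j \right)} = \sqrt{j - 12} = \sqrt{-12 + j}$)
$-29955 + \left(-16188 + O{\left(125 \right)}\right) \left(19976 - 11838\right) = -29955 + \left(-16188 + \sqrt{-12 + 125}\right) \left(19976 - 11838\right) = -29955 + \left(-16188 + \sqrt{113}\right) 8138 = -29955 - \left(131737944 - 8138 \sqrt{113}\right) = -131767899 + 8138 \sqrt{113}$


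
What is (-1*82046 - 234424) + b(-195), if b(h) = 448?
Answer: -316022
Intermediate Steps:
(-1*82046 - 234424) + b(-195) = (-1*82046 - 234424) + 448 = (-82046 - 234424) + 448 = -316470 + 448 = -316022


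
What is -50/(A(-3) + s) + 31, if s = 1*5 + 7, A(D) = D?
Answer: 229/9 ≈ 25.444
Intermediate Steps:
s = 12 (s = 5 + 7 = 12)
-50/(A(-3) + s) + 31 = -50/(-3 + 12) + 31 = -50/9 + 31 = 229/9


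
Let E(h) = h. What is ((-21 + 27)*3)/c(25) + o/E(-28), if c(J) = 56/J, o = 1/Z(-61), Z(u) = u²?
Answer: 209306/26047 ≈ 8.0357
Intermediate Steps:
o = 1/3721 (o = 1/((-61)²) = 1/3721 ≈ 0.00026874)
((-21 + 27)*3)/c(25) + o/E(-28) = ((-21 + 27)*3)/((56/25)) + (1/3721)/(-28) = (6*3)/((56*(1/25))) + (1/3721)*(-1/28) = 18/(56/25) - 1/104188 = 18*(25/56) - 1/104188 = 225/28 - 1/104188 = 209306/26047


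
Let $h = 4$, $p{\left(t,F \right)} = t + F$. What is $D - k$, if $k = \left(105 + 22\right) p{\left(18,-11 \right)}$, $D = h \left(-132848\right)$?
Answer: $-532281$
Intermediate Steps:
$p{\left(t,F \right)} = F + t$
$D = -531392$ ($D = 4 \left(-132848\right) = -531392$)
$k = 889$ ($k = \left(105 + 22\right) \left(-11 + 18\right) = 127 \cdot 7 = 889$)
$D - k = -531392 - 889 = -532281$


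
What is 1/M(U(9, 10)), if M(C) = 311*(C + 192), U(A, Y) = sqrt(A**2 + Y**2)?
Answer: 192/11408413 - sqrt(181)/11408413 ≈ 1.5650e-5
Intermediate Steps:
M(C) = 59712 + 311*C (M(C) = 311*(192 + C) = 59712 + 311*C)
1/M(U(9, 10)) = 1/(59712 + 311*sqrt(9**2 + 10**2)) = 1/(59712 + 311*sqrt(81 + 100)) = 1/(59712 + 311*sqrt(181))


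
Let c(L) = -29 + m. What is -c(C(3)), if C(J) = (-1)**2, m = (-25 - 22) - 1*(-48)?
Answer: 28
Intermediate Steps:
m = 1 (m = -47 + 48 = 1)
C(J) = 1
c(L) = -28 (c(L) = -29 + 1 = -28)
-c(C(3)) = -1*(-28) = 28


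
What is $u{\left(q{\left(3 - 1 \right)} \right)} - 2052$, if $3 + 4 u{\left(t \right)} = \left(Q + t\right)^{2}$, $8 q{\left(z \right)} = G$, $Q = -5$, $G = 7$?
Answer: $- \frac{524415}{256} \approx -2048.5$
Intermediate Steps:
$q{\left(z \right)} = \frac{7}{8}$ ($q{\left(z \right)} = \frac{1}{8} \cdot 7 = \frac{7}{8}$)
$u{\left(t \right)} = - \frac{3}{4} + \frac{\left(-5 + t\right)^{2}}{4}$
$u{\left(q{\left(3 - 1 \right)} \right)} - 2052 = \left(- \frac{3}{4} + \frac{\left(-5 + \frac{7}{8}\right)^{2}}{4}\right) - 2052 = \left(- \frac{3}{4} + \frac{\left(- \frac{33}{8}\right)^{2}}{4}\right) - 2052 = \left(- \frac{3}{4} + \frac{1}{4} \cdot \frac{1089}{64}\right) - 2052 = \left(- \frac{3}{4} + \frac{1089}{256}\right) - 2052 = \frac{897}{256} - 2052 = - \frac{524415}{256}$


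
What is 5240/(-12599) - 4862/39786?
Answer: -134867489/250631907 ≈ -0.53811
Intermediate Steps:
5240/(-12599) - 4862/39786 = 5240*(-1/12599) - 4862*1/39786 = -5240/12599 - 2431/19893 = -134867489/250631907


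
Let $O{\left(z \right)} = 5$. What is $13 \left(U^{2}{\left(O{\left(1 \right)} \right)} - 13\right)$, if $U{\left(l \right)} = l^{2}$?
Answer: $7956$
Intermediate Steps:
$13 \left(U^{2}{\left(O{\left(1 \right)} \right)} - 13\right) = 13 \left(\left(5^{2}\right)^{2} - 13\right) = 13 \left(25^{2} - 13\right) = 13 \left(625 - 13\right) = 13 \cdot 612 = 7956$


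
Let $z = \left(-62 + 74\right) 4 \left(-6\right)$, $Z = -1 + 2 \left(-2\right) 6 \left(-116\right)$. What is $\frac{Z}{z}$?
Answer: $- \frac{2783}{288} \approx -9.6632$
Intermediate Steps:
$Z = 2783$ ($Z = -1 + \left(-4\right) 6 \left(-116\right) = -1 - -2784 = -1 + 2784 = 2783$)
$z = -288$ ($z = 12 \left(-24\right) = -288$)
$\frac{Z}{z} = \frac{2783}{-288} = 2783 \left(- \frac{1}{288}\right) = - \frac{2783}{288}$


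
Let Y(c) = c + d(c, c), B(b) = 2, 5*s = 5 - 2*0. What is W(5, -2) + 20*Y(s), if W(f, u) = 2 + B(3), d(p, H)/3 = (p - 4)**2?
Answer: 564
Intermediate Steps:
s = 1 (s = (5 - 2*0)/5 = (5 + 0)/5 = (1/5)*5 = 1)
d(p, H) = 3*(-4 + p)**2 (d(p, H) = 3*(p - 4)**2 = 3*(-4 + p)**2)
Y(c) = c + 3*(-4 + c)**2
W(f, u) = 4 (W(f, u) = 2 + 2 = 4)
W(5, -2) + 20*Y(s) = 4 + 20*(1 + 3*(-4 + 1)**2) = 4 + 20*(1 + 3*(-3)**2) = 4 + 20*(1 + 3*9) = 4 + 20*(1 + 27) = 4 + 20*28 = 4 + 560 = 564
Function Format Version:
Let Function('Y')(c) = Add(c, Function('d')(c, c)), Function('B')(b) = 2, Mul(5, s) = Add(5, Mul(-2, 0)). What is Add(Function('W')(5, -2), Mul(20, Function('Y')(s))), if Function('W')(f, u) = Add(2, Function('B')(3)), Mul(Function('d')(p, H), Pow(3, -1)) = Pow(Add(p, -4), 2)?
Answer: 564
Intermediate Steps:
s = 1 (s = Mul(Rational(1, 5), Add(5, Mul(-2, 0))) = Mul(Rational(1, 5), Add(5, 0)) = Mul(Rational(1, 5), 5) = 1)
Function('d')(p, H) = Mul(3, Pow(Add(-4, p), 2)) (Function('d')(p, H) = Mul(3, Pow(Add(p, -4), 2)) = Mul(3, Pow(Add(-4, p), 2)))
Function('Y')(c) = Add(c, Mul(3, Pow(Add(-4, c), 2)))
Function('W')(f, u) = 4 (Function('W')(f, u) = Add(2, 2) = 4)
Add(Function('W')(5, -2), Mul(20, Function('Y')(s))) = Add(4, Mul(20, Add(1, Mul(3, Pow(Add(-4, 1), 2))))) = Add(4, Mul(20, Add(1, Mul(3, Pow(-3, 2))))) = Add(4, Mul(20, Add(1, Mul(3, 9)))) = Add(4, Mul(20, Add(1, 27))) = Add(4, Mul(20, 28)) = Add(4, 560) = 564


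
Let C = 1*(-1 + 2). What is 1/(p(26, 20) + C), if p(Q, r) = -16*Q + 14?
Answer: -1/401 ≈ -0.0024938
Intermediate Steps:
p(Q, r) = 14 - 16*Q
C = 1 (C = 1*1 = 1)
1/(p(26, 20) + C) = 1/((14 - 16*26) + 1) = 1/((14 - 416) + 1) = 1/(-402 + 1) = 1/(-401) = -1/401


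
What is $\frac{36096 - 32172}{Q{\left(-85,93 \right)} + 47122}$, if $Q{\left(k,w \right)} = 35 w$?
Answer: $\frac{3924}{50377} \approx 0.077893$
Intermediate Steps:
$\frac{36096 - 32172}{Q{\left(-85,93 \right)} + 47122} = \frac{36096 - 32172}{35 \cdot 93 + 47122} = \frac{3924}{3255 + 47122} = \frac{3924}{50377}$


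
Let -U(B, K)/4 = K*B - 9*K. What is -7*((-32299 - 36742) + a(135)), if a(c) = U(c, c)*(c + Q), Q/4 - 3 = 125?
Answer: 308636447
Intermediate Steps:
Q = 512 (Q = 12 + 4*125 = 12 + 500 = 512)
U(B, K) = 36*K - 4*B*K (U(B, K) = -4*(K*B - 9*K) = -4*(B*K - 9*K) = -4*(-9*K + B*K) = 36*K - 4*B*K)
a(c) = 4*c*(9 - c)*(512 + c) (a(c) = (4*c*(9 - c))*(c + 512) = (4*c*(9 - c))*(512 + c) = 4*c*(9 - c)*(512 + c))
-7*((-32299 - 36742) + a(135)) = -7*((-32299 - 36742) - 4*135*(-9 + 135)*(512 + 135)) = -7*(-69041 - 4*135*126*647) = -7*(-69041 - 44021880) = -7*(-44090921) = 308636447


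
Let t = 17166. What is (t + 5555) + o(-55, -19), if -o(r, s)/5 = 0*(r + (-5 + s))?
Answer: 22721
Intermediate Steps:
o(r, s) = 0 (o(r, s) = -0*(r + (-5 + s)) = -0*(-5 + r + s) = -5*0 = 0)
(t + 5555) + o(-55, -19) = (17166 + 5555) + 0 = 22721 + 0 = 22721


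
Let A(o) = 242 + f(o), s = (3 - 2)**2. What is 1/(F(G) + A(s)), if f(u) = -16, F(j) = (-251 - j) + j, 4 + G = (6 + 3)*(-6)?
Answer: -1/25 ≈ -0.040000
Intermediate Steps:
G = -58 (G = -4 + (6 + 3)*(-6) = -4 + 9*(-6) = -4 - 54 = -58)
F(j) = -251
s = 1 (s = 1**2 = 1)
A(o) = 226 (A(o) = 242 - 16 = 226)
1/(F(G) + A(s)) = 1/(-251 + 226) = 1/(-25) = -1/25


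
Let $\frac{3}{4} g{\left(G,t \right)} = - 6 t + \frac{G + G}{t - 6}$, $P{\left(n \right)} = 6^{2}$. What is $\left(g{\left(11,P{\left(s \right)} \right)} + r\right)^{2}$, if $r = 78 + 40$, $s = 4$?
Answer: $\frac{57851236}{2025} \approx 28569.0$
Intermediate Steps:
$P{\left(n \right)} = 36$
$r = 118$
$g{\left(G,t \right)} = - 8 t + \frac{8 G}{3 \left(-6 + t\right)}$ ($g{\left(G,t \right)} = \frac{4 \left(- 6 t + \frac{G + G}{t - 6}\right)}{3} = \frac{4 \left(- 6 t + \frac{2 G}{-6 + t}\right)}{3} = - 8 t + \frac{8 G}{3 \left(-6 + t\right)}$)
$\left(g{\left(11,P{\left(s \right)} \right)} + r\right)^{2} = \left(\frac{8 \left(11 - 3 \cdot 36^{2} + 18 \cdot 36\right)}{3 \left(-6 + 36\right)} + 118\right)^{2} = \left(\frac{8 \left(11 - 3888 + 648\right)}{3 \cdot 30} + 118\right)^{2} = \left(\frac{8}{3} \cdot \frac{1}{30} \left(11 - 3888 + 648\right) + 118\right)^{2} = \left(\frac{8}{3} \cdot \frac{1}{30} \left(-3229\right) + 118\right)^{2} = \left(- \frac{12916}{45} + 118\right)^{2} = \left(- \frac{7606}{45}\right)^{2} = \frac{57851236}{2025}$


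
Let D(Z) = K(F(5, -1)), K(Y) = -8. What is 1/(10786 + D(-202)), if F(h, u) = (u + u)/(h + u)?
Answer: 1/10778 ≈ 9.2782e-5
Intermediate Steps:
F(h, u) = 2*u/(h + u) (F(h, u) = (2*u)/(h + u) = 2*u/(h + u))
D(Z) = -8
1/(10786 + D(-202)) = 1/(10786 - 8) = 1/10778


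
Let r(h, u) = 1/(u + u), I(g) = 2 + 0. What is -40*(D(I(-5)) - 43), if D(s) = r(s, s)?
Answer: 1710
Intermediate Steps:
I(g) = 2
r(h, u) = 1/(2*u)
D(s) = 1/(2*s)
-40*(D(I(-5)) - 43) = -40*((½)/2 - 43) = -40*((½)*(½) - 43) = -40*(¼ - 43) = -40*(-171/4) = 1710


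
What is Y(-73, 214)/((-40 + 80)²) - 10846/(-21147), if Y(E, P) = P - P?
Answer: 10846/21147 ≈ 0.51289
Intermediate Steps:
Y(E, P) = 0
Y(-73, 214)/((-40 + 80)²) - 10846/(-21147) = 0/((-40 + 80)²) - 10846/(-21147) = 0/(40²) - 10846*(-1/21147) = 0/1600 + 10846/21147 = 0*(1/1600) + 10846/21147 = 0 + 10846/21147 = 10846/21147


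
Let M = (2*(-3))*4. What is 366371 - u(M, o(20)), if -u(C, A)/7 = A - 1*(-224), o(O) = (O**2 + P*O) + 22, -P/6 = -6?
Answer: 375933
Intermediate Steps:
P = 36 (P = -6*(-6) = 36)
o(O) = 22 + O**2 + 36*O (o(O) = (O**2 + 36*O) + 22 = 22 + O**2 + 36*O)
M = -24 (M = -6*4 = -24)
u(C, A) = -1568 - 7*A (u(C, A) = -7*(A - 1*(-224)) = -7*(A + 224) = -7*(224 + A) = -1568 - 7*A)
366371 - u(M, o(20)) = 366371 - (-1568 - 7*(22 + 20**2 + 36*20)) = 366371 - (-1568 - 7*(22 + 400 + 720)) = 366371 - (-1568 - 7*1142) = 366371 - (-1568 - 7994) = 366371 - 1*(-9562) = 366371 + 9562 = 375933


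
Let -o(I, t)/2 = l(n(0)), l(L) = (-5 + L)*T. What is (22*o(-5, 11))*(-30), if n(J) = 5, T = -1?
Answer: 0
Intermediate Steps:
l(L) = 5 - L (l(L) = (-5 + L)*(-1) = 5 - L)
o(I, t) = 0 (o(I, t) = -2*(5 - 1*5) = -2*(5 - 5) = -2*0 = 0)
(22*o(-5, 11))*(-30) = (22*0)*(-30) = 0*(-30) = 0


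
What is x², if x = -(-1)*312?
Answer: 97344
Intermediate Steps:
x = 312 (x = -1*(-312) = 312)
x² = 312² = 97344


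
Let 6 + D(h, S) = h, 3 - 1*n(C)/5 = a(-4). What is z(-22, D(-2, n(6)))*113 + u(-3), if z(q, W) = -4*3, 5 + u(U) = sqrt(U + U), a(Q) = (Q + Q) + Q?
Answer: -1361 + I*sqrt(6) ≈ -1361.0 + 2.4495*I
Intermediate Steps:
a(Q) = 3*Q (a(Q) = 2*Q + Q = 3*Q)
n(C) = 75 (n(C) = 15 - 15*(-4) = 15 - 5*(-12) = 15 + 60 = 75)
D(h, S) = -6 + h
u(U) = -5 + sqrt(2)*sqrt(U) (u(U) = -5 + sqrt(U + U) = -5 + sqrt(2*U) = -5 + sqrt(2)*sqrt(U))
z(q, W) = -12
z(-22, D(-2, n(6)))*113 + u(-3) = -12*113 + (-5 + sqrt(2)*sqrt(-3)) = -1356 + (-5 + sqrt(2)*(I*sqrt(3))) = -1356 + (-5 + I*sqrt(6)) = -1361 + I*sqrt(6)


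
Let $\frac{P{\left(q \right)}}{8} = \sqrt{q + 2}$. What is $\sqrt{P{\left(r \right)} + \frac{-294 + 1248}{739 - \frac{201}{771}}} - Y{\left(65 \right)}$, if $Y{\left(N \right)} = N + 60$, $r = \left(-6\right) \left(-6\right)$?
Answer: $-125 + \frac{\sqrt{727320537 + 4505662592 \sqrt{38}}}{23732} \approx -117.89$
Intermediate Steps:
$r = 36$
$Y{\left(N \right)} = 60 + N$
$P{\left(q \right)} = 8 \sqrt{2 + q}$ ($P{\left(q \right)} = 8 \sqrt{q + 2} = 8 \sqrt{2 + q}$)
$\sqrt{P{\left(r \right)} + \frac{-294 + 1248}{739 - \frac{201}{771}}} - Y{\left(65 \right)} = \sqrt{8 \sqrt{2 + 36} + \frac{-294 + 1248}{739 - \frac{201}{771}}} - \left(60 + 65\right) = \sqrt{8 \sqrt{38} + \frac{954}{739 - \frac{67}{257}}} - 125 = \sqrt{8 \sqrt{38} + \frac{954}{\frac{189856}{257}}} - 125 = \sqrt{8 \sqrt{38} + 954 \cdot \frac{257}{189856}} - 125 = \sqrt{8 \sqrt{38} + \frac{122589}{94928}} - 125 = \sqrt{\frac{122589}{94928} + 8 \sqrt{38}} - 125 = -125 + \sqrt{\frac{122589}{94928} + 8 \sqrt{38}}$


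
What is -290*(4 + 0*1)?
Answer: -1160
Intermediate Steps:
-290*(4 + 0*1) = -290*(4 + 0) = -290*4 = -1160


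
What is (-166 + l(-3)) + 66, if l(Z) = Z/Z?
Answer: -99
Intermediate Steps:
l(Z) = 1
(-166 + l(-3)) + 66 = (-166 + 1) + 66 = -165 + 66 = -99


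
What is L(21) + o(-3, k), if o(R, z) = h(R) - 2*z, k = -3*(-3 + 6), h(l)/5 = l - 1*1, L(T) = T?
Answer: 19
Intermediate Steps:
h(l) = -5 + 5*l (h(l) = 5*(l - 1*1) = 5*(l - 1) = 5*(-1 + l) = -5 + 5*l)
k = -9 (k = -3*3 = -9)
o(R, z) = -5 - 2*z + 5*R (o(R, z) = (-5 + 5*R) - 2*z = -5 - 2*z + 5*R)
L(21) + o(-3, k) = 21 + (-5 - 2*(-9) + 5*(-3)) = 21 + (-5 + 18 - 15) = 21 - 2 = 19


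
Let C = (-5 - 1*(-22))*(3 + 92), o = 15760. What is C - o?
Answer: -14145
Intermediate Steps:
C = 1615 (C = (-5 + 22)*95 = 17*95 = 1615)
C - o = 1615 - 1*15760 = 1615 - 15760 = -14145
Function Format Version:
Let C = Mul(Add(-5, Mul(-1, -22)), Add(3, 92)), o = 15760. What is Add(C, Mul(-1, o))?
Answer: -14145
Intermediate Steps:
C = 1615 (C = Mul(Add(-5, 22), 95) = Mul(17, 95) = 1615)
Add(C, Mul(-1, o)) = Add(1615, Mul(-1, 15760)) = Add(1615, -15760) = -14145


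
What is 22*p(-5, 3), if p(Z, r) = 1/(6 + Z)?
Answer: 22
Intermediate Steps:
22*p(-5, 3) = 22/(6 - 5) = 22/1 = 22*1 = 22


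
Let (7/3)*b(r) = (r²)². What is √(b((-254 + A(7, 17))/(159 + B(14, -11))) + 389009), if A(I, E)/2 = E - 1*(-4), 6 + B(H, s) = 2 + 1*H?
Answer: √15549045429454817/199927 ≈ 623.71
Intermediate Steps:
B(H, s) = -4 + H (B(H, s) = -6 + (2 + 1*H) = -6 + (2 + H) = -4 + H)
A(I, E) = 8 + 2*E (A(I, E) = 2*(E - 1*(-4)) = 2*(E + 4) = 2*(4 + E) = 8 + 2*E)
b(r) = 3*r⁴/7 (b(r) = 3*(r²)²/7 = 3*r⁴/7)
√(b((-254 + A(7, 17))/(159 + B(14, -11))) + 389009) = √(3*((-254 + (8 + 2*17))/(159 + (-4 + 14)))⁴/7 + 389009) = √(3*((-254 + (8 + 34))/(159 + 10))⁴/7 + 389009) = √(3*((-254 + 42)/169)⁴/7 + 389009) = √(3*(-212*1/169)⁴/7 + 389009) = √(3*(-212/169)⁴/7 + 389009) = √((3/7)*(2019963136/815730721) + 389009) = √(6059889408/5710115047 + 389009) = √(2221292204207831/5710115047) = √15549045429454817/199927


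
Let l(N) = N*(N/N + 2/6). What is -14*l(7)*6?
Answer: -784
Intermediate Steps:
l(N) = 4*N/3 (l(N) = N*(1 + 2*(⅙)) = N*(1 + ⅓) = N*(4/3) = 4*N/3)
-14*l(7)*6 = -56*7/3*6 = -14*28/3*6 = -392/3*6 = -784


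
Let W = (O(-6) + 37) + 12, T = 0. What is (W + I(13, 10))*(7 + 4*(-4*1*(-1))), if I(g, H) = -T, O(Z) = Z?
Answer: 989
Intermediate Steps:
W = 43 (W = (-6 + 37) + 12 = 31 + 12 = 43)
I(g, H) = 0 (I(g, H) = -1*0 = 0)
(W + I(13, 10))*(7 + 4*(-4*1*(-1))) = (43 + 0)*(7 + 4*(-4*1*(-1))) = 43*(7 + 4*(-4*(-1))) = 43*(7 + 4*4) = 43*(7 + 16) = 43*23 = 989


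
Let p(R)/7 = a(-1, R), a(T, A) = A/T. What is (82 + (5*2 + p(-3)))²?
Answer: 12769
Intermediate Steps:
p(R) = -7*R (p(R) = 7*(R/(-1)) = 7*(R*(-1)) = 7*(-R) = -7*R)
(82 + (5*2 + p(-3)))² = (82 + (5*2 - 7*(-3)))² = (82 + (10 + 21))² = (82 + 31)² = 113² = 12769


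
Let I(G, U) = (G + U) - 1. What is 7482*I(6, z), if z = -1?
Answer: 29928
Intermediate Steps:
I(G, U) = -1 + G + U
7482*I(6, z) = 7482*(-1 + 6 - 1) = 7482*4 = 29928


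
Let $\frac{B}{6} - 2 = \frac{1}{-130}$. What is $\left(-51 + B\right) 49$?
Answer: $- \frac{124362}{65} \approx -1913.3$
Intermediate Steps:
$B = \frac{777}{65}$ ($B = 12 + \frac{6}{-130} = 12 + 6 \left(- \frac{1}{130}\right) = 12 - \frac{3}{65} = \frac{777}{65} \approx 11.954$)
$\left(-51 + B\right) 49 = \left(-51 + \frac{777}{65}\right) 49 = \left(- \frac{2538}{65}\right) 49 = - \frac{124362}{65}$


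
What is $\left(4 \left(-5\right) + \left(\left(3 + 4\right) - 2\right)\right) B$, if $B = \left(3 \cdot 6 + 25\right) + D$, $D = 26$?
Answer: $-1035$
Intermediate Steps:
$B = 69$ ($B = \left(3 \cdot 6 + 25\right) + 26 = \left(18 + 25\right) + 26 = 43 + 26 = 69$)
$\left(4 \left(-5\right) + \left(\left(3 + 4\right) - 2\right)\right) B = \left(4 \left(-5\right) + \left(\left(3 + 4\right) - 2\right)\right) 69 = \left(-20 + \left(7 - 2\right)\right) 69 = \left(-20 + 5\right) 69 = \left(-15\right) 69 = -1035$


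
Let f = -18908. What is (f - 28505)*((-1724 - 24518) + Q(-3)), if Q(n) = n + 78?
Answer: 1240655971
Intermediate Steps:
Q(n) = 78 + n
(f - 28505)*((-1724 - 24518) + Q(-3)) = (-18908 - 28505)*((-1724 - 24518) + (78 - 3)) = -47413*(-26242 + 75) = -47413*(-26167) = 1240655971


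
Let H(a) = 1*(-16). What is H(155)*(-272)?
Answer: 4352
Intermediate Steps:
H(a) = -16
H(155)*(-272) = -16*(-272) = 4352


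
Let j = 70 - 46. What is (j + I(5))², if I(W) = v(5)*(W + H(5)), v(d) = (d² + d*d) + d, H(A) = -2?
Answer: 35721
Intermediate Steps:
v(d) = d + 2*d² (v(d) = (d² + d²) + d = 2*d² + d = d + 2*d²)
I(W) = -110 + 55*W (I(W) = (5*(1 + 2*5))*(W - 2) = (5*(1 + 10))*(-2 + W) = (5*11)*(-2 + W) = 55*(-2 + W) = -110 + 55*W)
j = 24
(j + I(5))² = (24 + (-110 + 55*5))² = (24 + (-110 + 275))² = (24 + 165)² = 189² = 35721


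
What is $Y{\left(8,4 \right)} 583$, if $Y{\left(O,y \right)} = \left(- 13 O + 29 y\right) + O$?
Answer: $11660$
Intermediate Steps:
$Y{\left(O,y \right)} = - 12 O + 29 y$
$Y{\left(8,4 \right)} 583 = \left(\left(-12\right) 8 + 29 \cdot 4\right) 583 = \left(-96 + 116\right) 583 = 20 \cdot 583 = 11660$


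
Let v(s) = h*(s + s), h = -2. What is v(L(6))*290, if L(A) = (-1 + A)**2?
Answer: -29000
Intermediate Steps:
v(s) = -4*s (v(s) = -2*(s + s) = -4*s)
v(L(6))*290 = -4*(-1 + 6)**2*290 = -4*5**2*290 = -4*25*290 = -100*290 = -29000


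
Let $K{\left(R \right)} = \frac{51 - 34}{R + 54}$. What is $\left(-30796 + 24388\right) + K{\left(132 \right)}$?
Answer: $- \frac{1191871}{186} \approx -6407.9$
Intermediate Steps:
$K{\left(R \right)} = \frac{17}{54 + R}$
$\left(-30796 + 24388\right) + K{\left(132 \right)} = \left(-30796 + 24388\right) + \frac{17}{54 + 132} = -6408 + \frac{17}{186} = - \frac{1191871}{186}$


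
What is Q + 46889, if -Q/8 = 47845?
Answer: -335871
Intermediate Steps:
Q = -382760 (Q = -8*47845 = -382760)
Q + 46889 = -382760 + 46889 = -335871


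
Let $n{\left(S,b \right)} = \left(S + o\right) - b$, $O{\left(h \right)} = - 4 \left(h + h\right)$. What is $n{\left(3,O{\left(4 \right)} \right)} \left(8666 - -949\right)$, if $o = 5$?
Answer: $384600$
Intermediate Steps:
$O{\left(h \right)} = - 8 h$ ($O{\left(h \right)} = - 4 \cdot 2 h = - 8 h$)
$n{\left(S,b \right)} = 5 + S - b$ ($n{\left(S,b \right)} = \left(S + 5\right) - b = \left(5 + S\right) - b = 5 + S - b$)
$n{\left(3,O{\left(4 \right)} \right)} \left(8666 - -949\right) = \left(5 + 3 - \left(-8\right) 4\right) \left(8666 - -949\right) = \left(5 + 3 - -32\right) \left(8666 + 949\right) = \left(5 + 3 + 32\right) 9615 = 40 \cdot 9615 = 384600$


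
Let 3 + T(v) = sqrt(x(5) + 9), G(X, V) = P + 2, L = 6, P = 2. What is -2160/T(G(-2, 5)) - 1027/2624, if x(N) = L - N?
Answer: -17004547/2624 - 2160*sqrt(10) ≈ -13311.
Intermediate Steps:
G(X, V) = 4 (G(X, V) = 2 + 2 = 4)
x(N) = 6 - N
T(v) = -3 + sqrt(10) (T(v) = -3 + sqrt((6 - 1*5) + 9) = -3 + sqrt((6 - 5) + 9) = -3 + sqrt(1 + 9) = -3 + sqrt(10))
-2160/T(G(-2, 5)) - 1027/2624 = -2160/(-3 + sqrt(10)) - 1027/2624 = -1027/2624 - 2160/(-3 + sqrt(10))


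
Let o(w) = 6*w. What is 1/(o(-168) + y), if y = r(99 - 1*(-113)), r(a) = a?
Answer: -1/796 ≈ -0.0012563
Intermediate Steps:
y = 212 (y = 99 - 1*(-113) = 99 + 113 = 212)
1/(o(-168) + y) = 1/(6*(-168) + 212) = 1/(-1008 + 212) = 1/(-796) = -1/796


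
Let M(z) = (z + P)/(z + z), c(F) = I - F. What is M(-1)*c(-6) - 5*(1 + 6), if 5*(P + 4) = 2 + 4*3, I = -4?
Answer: -164/5 ≈ -32.800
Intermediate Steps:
c(F) = -4 - F
P = -6/5 (P = -4 + (2 + 4*3)/5 = -4 + (2 + 12)/5 = -4 + (⅕)*14 = -4 + 14/5 = -6/5 ≈ -1.2000)
M(z) = (-6/5 + z)/(2*z) (M(z) = (z - 6/5)/(z + z) = (-6/5 + z)/((2*z)) = (-6/5 + z)*(1/(2*z)) = (-6/5 + z)/(2*z))
M(-1)*c(-6) - 5*(1 + 6) = ((⅒)*(-6 + 5*(-1))/(-1))*(-4 - 1*(-6)) - 5*(1 + 6) = ((⅒)*(-1)*(-6 - 5))*(-4 + 6) - 5*7 = ((⅒)*(-1)*(-11))*2 - 35 = (11/10)*2 - 35 = 11/5 - 35 = -164/5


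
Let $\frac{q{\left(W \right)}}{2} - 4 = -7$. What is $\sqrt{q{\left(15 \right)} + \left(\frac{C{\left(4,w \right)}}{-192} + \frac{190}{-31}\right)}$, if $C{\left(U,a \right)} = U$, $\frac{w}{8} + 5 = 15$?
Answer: $\frac{i \sqrt{1681347}}{372} \approx 3.4857 i$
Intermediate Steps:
$w = 80$ ($w = -40 + 8 \cdot 15 = -40 + 120 = 80$)
$q{\left(W \right)} = -6$ ($q{\left(W \right)} = 8 + 2 \left(-7\right) = 8 - 14 = -6$)
$\sqrt{q{\left(15 \right)} + \left(\frac{C{\left(4,w \right)}}{-192} + \frac{190}{-31}\right)} = \sqrt{-6 + \left(\frac{4}{-192} + \frac{190}{-31}\right)} = \sqrt{-6 + \left(4 \left(- \frac{1}{192}\right) + 190 \left(- \frac{1}{31}\right)\right)} = \sqrt{-6 - \frac{9151}{1488}} = \sqrt{- \frac{18079}{1488}} = \frac{i \sqrt{1681347}}{372}$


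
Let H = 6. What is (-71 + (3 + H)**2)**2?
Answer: 100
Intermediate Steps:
(-71 + (3 + H)**2)**2 = (-71 + (3 + 6)**2)**2 = (-71 + 9**2)**2 = (-71 + 81)**2 = 10**2 = 100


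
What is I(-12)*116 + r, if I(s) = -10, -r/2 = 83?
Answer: -1326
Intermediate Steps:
r = -166 (r = -2*83 = -166)
I(-12)*116 + r = -10*116 - 166 = -1160 - 166 = -1326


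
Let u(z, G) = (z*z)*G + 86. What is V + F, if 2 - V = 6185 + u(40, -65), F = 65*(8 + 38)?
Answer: 100721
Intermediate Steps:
u(z, G) = 86 + G*z² (u(z, G) = z²*G + 86 = G*z² + 86 = 86 + G*z²)
F = 2990 (F = 65*46 = 2990)
V = 97731 (V = 2 - (6185 + (86 - 65*40²)) = 2 - (6185 + (86 - 65*1600)) = 2 - (6185 + (86 - 104000)) = 2 - (6185 - 103914) = 2 - 1*(-97729) = 2 + 97729 = 97731)
V + F = 97731 + 2990 = 100721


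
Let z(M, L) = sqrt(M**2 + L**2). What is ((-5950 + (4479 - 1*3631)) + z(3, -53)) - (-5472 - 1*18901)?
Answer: 19271 + sqrt(2818) ≈ 19324.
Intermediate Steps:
z(M, L) = sqrt(L**2 + M**2)
((-5950 + (4479 - 1*3631)) + z(3, -53)) - (-5472 - 1*18901) = ((-5950 + (4479 - 1*3631)) + sqrt((-53)**2 + 3**2)) - (-5472 - 1*18901) = ((-5950 + (4479 - 3631)) + sqrt(2809 + 9)) - (-5472 - 18901) = ((-5950 + 848) + sqrt(2818)) - 1*(-24373) = (-5102 + sqrt(2818)) + 24373 = 19271 + sqrt(2818)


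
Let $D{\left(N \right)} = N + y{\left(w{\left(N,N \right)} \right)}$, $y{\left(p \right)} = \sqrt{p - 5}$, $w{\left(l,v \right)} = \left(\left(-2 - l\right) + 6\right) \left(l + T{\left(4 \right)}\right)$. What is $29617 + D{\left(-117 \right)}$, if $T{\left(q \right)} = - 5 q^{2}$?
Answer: $29500 + i \sqrt{23842} \approx 29500.0 + 154.41 i$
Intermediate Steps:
$w{\left(l,v \right)} = \left(-80 + l\right) \left(4 - l\right)$ ($w{\left(l,v \right)} = \left(\left(-2 - l\right) + 6\right) \left(l - 5 \cdot 4^{2}\right) = \left(4 - l\right) \left(l - 80\right) = \left(4 - l\right) \left(-80 + l\right) = \left(-80 + l\right) \left(4 - l\right)$)
$y{\left(p \right)} = \sqrt{-5 + p}$
$D{\left(N \right)} = N + \sqrt{-325 - N^{2} + 84 N}$ ($D{\left(N \right)} = N + \sqrt{-5 - \left(320 + N^{2} - 84 N\right)} = N + \sqrt{-325 - N^{2} + 84 N}$)
$29617 + D{\left(-117 \right)} = 29617 - \left(117 - \sqrt{-325 - \left(-117\right)^{2} + 84 \left(-117\right)}\right) = 29617 - \left(117 - \sqrt{-325 - 13689 - 9828}\right) = 29617 - \left(117 - \sqrt{-23842}\right) = 29617 - \left(117 - i \sqrt{23842}\right) = 29500 + i \sqrt{23842}$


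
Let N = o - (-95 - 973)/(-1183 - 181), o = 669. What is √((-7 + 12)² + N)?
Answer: √80607967/341 ≈ 26.329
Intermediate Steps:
N = 227862/341 (N = 669 - (-95 - 973)/(-1183 - 181) = 669 - (-1068)/(-1364) = 669 - (-1068)*(-1)/1364 = 669 - 1*267/341 = 669 - 267/341 = 227862/341 ≈ 668.22)
√((-7 + 12)² + N) = √((-7 + 12)² + 227862/341) = √(5² + 227862/341) = √(25 + 227862/341) = √(236387/341) = √80607967/341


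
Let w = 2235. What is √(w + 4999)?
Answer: √7234 ≈ 85.053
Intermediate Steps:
√(w + 4999) = √(2235 + 4999) = √7234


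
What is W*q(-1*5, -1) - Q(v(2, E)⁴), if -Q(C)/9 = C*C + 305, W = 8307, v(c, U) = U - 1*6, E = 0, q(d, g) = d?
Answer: 15077754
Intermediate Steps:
v(c, U) = -6 + U (v(c, U) = U - 6 = -6 + U)
Q(C) = -2745 - 9*C² (Q(C) = -9*(C*C + 305) = -9*(C² + 305) = -9*(305 + C²) = -2745 - 9*C²)
W*q(-1*5, -1) - Q(v(2, E)⁴) = 8307*(-1*5) - (-2745 - 9*(-6 + 0)⁸) = 8307*(-5) - (-2745 - 9*((-6)⁴)²) = -41535 - (-2745 - 9*1296²) = -41535 - (-2745 - 9*1679616) = -41535 - (-2745 - 15116544) = -41535 - 1*(-15119289) = -41535 + 15119289 = 15077754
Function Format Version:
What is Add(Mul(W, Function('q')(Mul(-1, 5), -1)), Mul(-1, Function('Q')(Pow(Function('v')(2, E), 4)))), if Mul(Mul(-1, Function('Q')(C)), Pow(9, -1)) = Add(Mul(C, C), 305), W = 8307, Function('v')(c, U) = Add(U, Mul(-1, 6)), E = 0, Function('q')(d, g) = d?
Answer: 15077754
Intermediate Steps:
Function('v')(c, U) = Add(-6, U) (Function('v')(c, U) = Add(U, -6) = Add(-6, U))
Function('Q')(C) = Add(-2745, Mul(-9, Pow(C, 2))) (Function('Q')(C) = Mul(-9, Add(Mul(C, C), 305)) = Mul(-9, Add(Pow(C, 2), 305)) = Mul(-9, Add(305, Pow(C, 2))) = Add(-2745, Mul(-9, Pow(C, 2))))
Add(Mul(W, Function('q')(Mul(-1, 5), -1)), Mul(-1, Function('Q')(Pow(Function('v')(2, E), 4)))) = Add(Mul(8307, Mul(-1, 5)), Mul(-1, Add(-2745, Mul(-9, Pow(Pow(Add(-6, 0), 4), 2))))) = Add(Mul(8307, -5), Mul(-1, Add(-2745, Mul(-9, Pow(Pow(-6, 4), 2))))) = Add(-41535, Mul(-1, Add(-2745, Mul(-9, Pow(1296, 2))))) = Add(-41535, Mul(-1, Add(-2745, Mul(-9, 1679616)))) = Add(-41535, Mul(-1, Add(-2745, -15116544))) = Add(-41535, Mul(-1, -15119289)) = Add(-41535, 15119289) = 15077754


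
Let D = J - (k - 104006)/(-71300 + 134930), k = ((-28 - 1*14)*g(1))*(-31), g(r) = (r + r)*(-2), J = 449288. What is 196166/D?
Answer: 891574470/2042021761 ≈ 0.43661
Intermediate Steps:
g(r) = -4*r (g(r) = (2*r)*(-2) = -4*r)
k = -5208 (k = ((-28 - 1*14)*(-4*1))*(-31) = ((-28 - 14)*(-4))*(-31) = -42*(-4)*(-31) = 168*(-31) = -5208)
D = 2042021761/4545 (D = 449288 - (-5208 - 104006)/(-71300 + 134930) = 449288 - (-109214)/63630 = 449288 - 1*(-7801/4545) = 449288 + 7801/4545 = 2042021761/4545 ≈ 4.4929e+5)
196166/D = 196166/(2042021761/4545) = 196166*(4545/2042021761) = 891574470/2042021761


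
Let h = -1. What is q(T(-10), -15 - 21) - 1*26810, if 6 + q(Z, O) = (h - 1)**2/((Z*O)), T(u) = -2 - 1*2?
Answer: -965375/36 ≈ -26816.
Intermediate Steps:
T(u) = -4 (T(u) = -2 - 2 = -4)
q(Z, O) = -6 + 4/(O*Z) (q(Z, O) = -6 + (-1 - 1)**2/((Z*O)) = -6 + (-2)**2/((O*Z)) = -6 + 4*(1/(O*Z)) = -6 + 4/(O*Z))
q(T(-10), -15 - 21) - 1*26810 = (-6 + 4/(-15 - 21*(-4))) - 1*26810 = (-6 + 4*(-1/4)/(-36)) - 26810 = (-6 + 4*(-1/36)*(-1/4)) - 26810 = (-6 + 1/36) - 26810 = -215/36 - 26810 = -965375/36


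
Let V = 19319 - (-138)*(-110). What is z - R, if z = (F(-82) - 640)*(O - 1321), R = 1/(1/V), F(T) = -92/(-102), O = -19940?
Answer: 230923315/17 ≈ 1.3584e+7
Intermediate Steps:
V = 4139 (V = 19319 - 1*15180 = 19319 - 15180 = 4139)
F(T) = 46/51 (F(T) = -92*(-1/102) = 46/51)
R = 4139 (R = 1/(1/4139) = 4139)
z = 230993678/17 (z = (46/51 - 640)*(-19940 - 1321) = -32594/51*(-21261) = 230993678/17 ≈ 1.3588e+7)
z - R = 230993678/17 - 1*4139 = 230993678/17 - 4139 = 230923315/17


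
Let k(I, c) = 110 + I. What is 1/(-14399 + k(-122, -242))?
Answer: -1/14411 ≈ -6.9391e-5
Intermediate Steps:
1/(-14399 + k(-122, -242)) = 1/(-14399 + (110 - 122)) = 1/(-14399 - 12) = 1/(-14411) = -1/14411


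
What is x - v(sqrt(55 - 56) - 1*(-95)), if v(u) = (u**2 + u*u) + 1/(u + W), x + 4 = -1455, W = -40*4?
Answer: -82436517/4226 - 1605879*I/4226 ≈ -19507.0 - 380.0*I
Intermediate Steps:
W = -160
x = -1459 (x = -4 - 1455 = -1459)
v(u) = 1/(-160 + u) + 2*u**2 (v(u) = (u**2 + u*u) + 1/(u - 160) = (u**2 + u**2) + 1/(-160 + u) = 2*u**2 + 1/(-160 + u) = 1/(-160 + u) + 2*u**2)
x - v(sqrt(55 - 56) - 1*(-95)) = -1459 - (1 - 320*(sqrt(55 - 56) - 1*(-95))**2 + 2*(sqrt(55 - 56) - 1*(-95))**3)/(-160 + (sqrt(55 - 56) - 1*(-95))) = -1459 - (1 - 320*(sqrt(-1) + 95)**2 + 2*(sqrt(-1) + 95)**3)/(-160 + (sqrt(-1) + 95)) = -1459 - (1 - 320*(I + 95)**2 + 2*(I + 95)**3)/(-160 + (I + 95)) = -1459 - (1 - 320*(95 + I)**2 + 2*(95 + I)**3)/(-160 + (95 + I)) = -1459 - (1 - 320*(95 + I)**2 + 2*(95 + I)**3)/(-65 + I) = -1459 - (-65 - I)/4226*(1 - 320*(95 + I)**2 + 2*(95 + I)**3) = -1459 - (-65 - I)*(1 - 320*(95 + I)**2 + 2*(95 + I)**3)/4226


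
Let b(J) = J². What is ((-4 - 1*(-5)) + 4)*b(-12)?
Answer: 720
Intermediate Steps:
((-4 - 1*(-5)) + 4)*b(-12) = ((-4 - 1*(-5)) + 4)*(-12)² = ((-4 + 5) + 4)*144 = (1 + 4)*144 = 5*144 = 720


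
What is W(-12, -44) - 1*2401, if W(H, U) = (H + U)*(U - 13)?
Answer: 791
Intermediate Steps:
W(H, U) = (-13 + U)*(H + U) (W(H, U) = (H + U)*(-13 + U) = (-13 + U)*(H + U))
W(-12, -44) - 1*2401 = ((-44)**2 - 13*(-12) - 13*(-44) - 12*(-44)) - 1*2401 = (1936 + 156 + 572 + 528) - 2401 = 3192 - 2401 = 791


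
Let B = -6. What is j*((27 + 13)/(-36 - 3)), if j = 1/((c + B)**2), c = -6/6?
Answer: -40/1911 ≈ -0.020931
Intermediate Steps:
c = -1 (c = -6*1/6 = -1)
j = 1/49 (j = 1/((-1 - 6)**2) = 1/((-7)**2) = 1/49 ≈ 0.020408)
j*((27 + 13)/(-36 - 3)) = ((27 + 13)/(-36 - 3))/49 = (40/(-39))/49 = (40*(-1/39))/49 = (1/49)*(-40/39) = -40/1911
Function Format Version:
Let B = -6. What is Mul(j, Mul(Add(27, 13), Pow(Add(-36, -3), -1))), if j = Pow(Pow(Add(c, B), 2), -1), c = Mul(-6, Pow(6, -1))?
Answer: Rational(-40, 1911) ≈ -0.020931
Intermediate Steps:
c = -1 (c = Mul(-6, Rational(1, 6)) = -1)
j = Rational(1, 49) (j = Pow(Pow(Add(-1, -6), 2), -1) = Pow(Pow(-7, 2), -1) = Pow(49, -1) = Rational(1, 49) ≈ 0.020408)
Mul(j, Mul(Add(27, 13), Pow(Add(-36, -3), -1))) = Mul(Rational(1, 49), Mul(Add(27, 13), Pow(Add(-36, -3), -1))) = Mul(Rational(1, 49), Mul(40, Pow(-39, -1))) = Mul(Rational(1, 49), Mul(40, Rational(-1, 39))) = Mul(Rational(1, 49), Rational(-40, 39)) = Rational(-40, 1911)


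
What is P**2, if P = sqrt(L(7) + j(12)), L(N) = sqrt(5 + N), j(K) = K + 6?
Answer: 18 + 2*sqrt(3) ≈ 21.464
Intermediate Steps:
j(K) = 6 + K
P = sqrt(18 + 2*sqrt(3)) (P = sqrt(sqrt(5 + 7) + (6 + 12)) = sqrt(sqrt(12) + 18) = sqrt(2*sqrt(3) + 18) = sqrt(18 + 2*sqrt(3)) ≈ 4.6329)
P**2 = (sqrt(18 + 2*sqrt(3)))**2 = 18 + 2*sqrt(3)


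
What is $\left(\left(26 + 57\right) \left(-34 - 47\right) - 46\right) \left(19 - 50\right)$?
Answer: $209839$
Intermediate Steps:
$\left(\left(26 + 57\right) \left(-34 - 47\right) - 46\right) \left(19 - 50\right) = \left(83 \left(-81\right) - 46\right) \left(19 - 50\right) = \left(-6723 - 46\right) \left(-31\right) = \left(-6769\right) \left(-31\right) = 209839$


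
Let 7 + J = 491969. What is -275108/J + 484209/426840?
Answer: 20130888223/34998176680 ≈ 0.57520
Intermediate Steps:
J = 491962 (J = -7 + 491969 = 491962)
-275108/J + 484209/426840 = -275108/491962 + 484209/426840 = -275108*1/491962 + 484209*(1/426840) = -137554/245981 + 161403/142280 = 20130888223/34998176680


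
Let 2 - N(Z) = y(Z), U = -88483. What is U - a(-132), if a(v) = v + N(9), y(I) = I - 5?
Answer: -88349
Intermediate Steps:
y(I) = -5 + I
N(Z) = 7 - Z (N(Z) = 2 - (-5 + Z) = 2 + (5 - Z) = 7 - Z)
a(v) = -2 + v (a(v) = v + (7 - 1*9) = v + (7 - 9) = v - 2 = -2 + v)
U - a(-132) = -88483 - (-2 - 132) = -88483 - 1*(-134) = -88483 + 134 = -88349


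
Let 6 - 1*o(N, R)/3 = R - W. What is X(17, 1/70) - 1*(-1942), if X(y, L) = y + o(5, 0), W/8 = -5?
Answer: 1857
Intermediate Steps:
W = -40 (W = 8*(-5) = -40)
o(N, R) = -102 - 3*R (o(N, R) = 18 - 3*(R - 1*(-40)) = 18 - 3*(R + 40) = 18 - 3*(40 + R) = 18 + (-120 - 3*R) = -102 - 3*R)
X(y, L) = -102 + y (X(y, L) = y + (-102 - 3*0) = y + (-102 + 0) = y - 102 = -102 + y)
X(17, 1/70) - 1*(-1942) = (-102 + 17) - 1*(-1942) = -85 + 1942 = 1857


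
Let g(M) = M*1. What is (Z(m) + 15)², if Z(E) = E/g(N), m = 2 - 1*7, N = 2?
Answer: 625/4 ≈ 156.25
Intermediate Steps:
m = -5 (m = 2 - 7 = -5)
g(M) = M
Z(E) = E/2
(Z(m) + 15)² = ((½)*(-5) + 15)² = (-5/2 + 15)² = (25/2)² = 625/4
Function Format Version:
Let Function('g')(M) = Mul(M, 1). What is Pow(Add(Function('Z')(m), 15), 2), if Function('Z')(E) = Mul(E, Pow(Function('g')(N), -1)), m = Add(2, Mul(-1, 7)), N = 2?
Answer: Rational(625, 4) ≈ 156.25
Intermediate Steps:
m = -5 (m = Add(2, -7) = -5)
Function('g')(M) = M
Function('Z')(E) = Mul(Rational(1, 2), E) (Function('Z')(E) = Mul(E, Pow(2, -1)) = Mul(E, Rational(1, 2)) = Mul(Rational(1, 2), E))
Pow(Add(Function('Z')(m), 15), 2) = Pow(Add(Mul(Rational(1, 2), -5), 15), 2) = Pow(Add(Rational(-5, 2), 15), 2) = Pow(Rational(25, 2), 2) = Rational(625, 4)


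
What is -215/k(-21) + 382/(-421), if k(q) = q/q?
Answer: -90897/421 ≈ -215.91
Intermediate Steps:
k(q) = 1
-215/k(-21) + 382/(-421) = -215/1 + 382/(-421) = -215*1 + 382*(-1/421) = -215 - 382/421 = -90897/421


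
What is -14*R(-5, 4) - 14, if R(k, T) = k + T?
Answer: 0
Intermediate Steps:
R(k, T) = T + k
-14*R(-5, 4) - 14 = -14*(4 - 5) - 14 = -14*(-1) - 14 = 14 - 14 = 0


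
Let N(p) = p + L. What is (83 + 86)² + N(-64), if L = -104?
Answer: 28393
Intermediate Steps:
N(p) = -104 + p (N(p) = p - 104 = -104 + p)
(83 + 86)² + N(-64) = (83 + 86)² + (-104 - 64) = 169² - 168 = 28561 - 168 = 28393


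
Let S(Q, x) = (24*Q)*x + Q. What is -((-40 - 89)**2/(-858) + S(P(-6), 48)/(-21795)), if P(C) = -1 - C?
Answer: 24509131/1246674 ≈ 19.660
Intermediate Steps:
S(Q, x) = Q + 24*Q*x (S(Q, x) = 24*Q*x + Q = Q + 24*Q*x)
-((-40 - 89)**2/(-858) + S(P(-6), 48)/(-21795)) = -((-40 - 89)**2/(-858) + ((-1 - 1*(-6))*(1 + 24*48))/(-21795)) = -((-129)**2*(-1/858) + ((-1 + 6)*(1 + 1152))*(-1/21795)) = -(16641*(-1/858) + (5*1153)*(-1/21795)) = -(-5547/286 + 5765*(-1/21795)) = -(-5547/286 - 1153/4359) = -1*(-24509131/1246674) = 24509131/1246674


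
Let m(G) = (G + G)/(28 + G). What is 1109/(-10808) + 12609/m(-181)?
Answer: 10425071779/1956248 ≈ 5329.1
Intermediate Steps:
m(G) = 2*G/(28 + G) (m(G) = (2*G)/(28 + G) = 2*G/(28 + G))
1109/(-10808) + 12609/m(-181) = 1109/(-10808) + 12609/((2*(-181)/(28 - 181))) = 1109*(-1/10808) + 12609/((2*(-181)/(-153))) = -1109/10808 + 12609/((2*(-181)*(-1/153))) = -1109/10808 + 12609/(362/153) = -1109/10808 + 12609*(153/362) = -1109/10808 + 1929177/362 = 10425071779/1956248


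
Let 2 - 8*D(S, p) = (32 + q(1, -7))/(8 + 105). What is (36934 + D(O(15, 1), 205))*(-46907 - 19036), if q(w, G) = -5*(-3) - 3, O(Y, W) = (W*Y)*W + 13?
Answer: -1100869521237/452 ≈ -2.4356e+9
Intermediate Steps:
O(Y, W) = 13 + Y*W² (O(Y, W) = Y*W² + 13 = 13 + Y*W²)
q(w, G) = 12 (q(w, G) = 15 - 3 = 12)
D(S, p) = 91/452 (D(S, p) = ¼ - (32 + 12)/(8*(8 + 105)) = ¼ - 11/(2*113) = ¼ - ⅛*44/113 = ¼ - 11/226 = 91/452)
(36934 + D(O(15, 1), 205))*(-46907 - 19036) = (36934 + 91/452)*(-46907 - 19036) = (16694259/452)*(-65943) = -1100869521237/452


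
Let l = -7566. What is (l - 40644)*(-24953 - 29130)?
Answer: 2607341430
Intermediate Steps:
(l - 40644)*(-24953 - 29130) = (-7566 - 40644)*(-24953 - 29130) = -48210*(-54083) = 2607341430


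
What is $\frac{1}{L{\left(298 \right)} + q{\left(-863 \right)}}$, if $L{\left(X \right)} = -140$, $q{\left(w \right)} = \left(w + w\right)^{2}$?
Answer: $\frac{1}{2978936} \approx 3.3569 \cdot 10^{-7}$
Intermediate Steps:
$q{\left(w \right)} = 4 w^{2}$ ($q{\left(w \right)} = \left(2 w\right)^{2} = 4 w^{2}$)
$\frac{1}{L{\left(298 \right)} + q{\left(-863 \right)}} = \frac{1}{-140 + 4 \left(-863\right)^{2}} = \frac{1}{-140 + 4 \cdot 744769} = \frac{1}{-140 + 2979076} = \frac{1}{2978936}$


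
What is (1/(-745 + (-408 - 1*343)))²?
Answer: 1/2238016 ≈ 4.4682e-7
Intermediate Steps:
(1/(-745 + (-408 - 1*343)))² = (1/(-745 + (-408 - 343)))² = (1/(-745 - 751))² = (1/(-1496))² = (-1/1496)² = 1/2238016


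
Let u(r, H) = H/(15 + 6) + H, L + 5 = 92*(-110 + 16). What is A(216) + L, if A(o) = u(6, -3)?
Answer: -60593/7 ≈ -8656.1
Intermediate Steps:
L = -8653 (L = -5 + 92*(-110 + 16) = -5 + 92*(-94) = -5 - 8648 = -8653)
u(r, H) = 22*H/21 (u(r, H) = H/21 + H = 22*H/21)
A(o) = -22/7 (A(o) = (22/21)*(-3) = -22/7)
A(216) + L = -22/7 - 8653 = -60593/7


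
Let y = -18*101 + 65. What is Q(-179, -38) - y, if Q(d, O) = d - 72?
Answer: 1502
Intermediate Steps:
Q(d, O) = -72 + d
y = -1753 (y = -1818 + 65 = -1753)
Q(-179, -38) - y = (-72 - 179) - 1*(-1753) = -251 + 1753 = 1502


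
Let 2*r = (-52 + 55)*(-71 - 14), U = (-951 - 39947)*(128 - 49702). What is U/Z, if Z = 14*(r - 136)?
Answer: -289639636/527 ≈ -5.4960e+5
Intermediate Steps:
U = 2027477452 (U = -40898*(-49574) = 2027477452)
r = -255/2 (r = ((-52 + 55)*(-71 - 14))/2 = (3*(-85))/2 = (½)*(-255) = -255/2 ≈ -127.50)
Z = -3689 (Z = 14*(-255/2 - 136) = 14*(-527/2) = -3689)
U/Z = 2027477452/(-3689) = 2027477452*(-1/3689) = -289639636/527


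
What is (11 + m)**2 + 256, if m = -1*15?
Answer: 272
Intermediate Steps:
m = -15
(11 + m)**2 + 256 = (11 - 15)**2 + 256 = (-4)**2 + 256 = 16 + 256 = 272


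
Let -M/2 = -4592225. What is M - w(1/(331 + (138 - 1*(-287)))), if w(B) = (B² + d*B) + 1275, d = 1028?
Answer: 5248514329631/571536 ≈ 9.1832e+6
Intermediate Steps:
M = 9184450 (M = -2*(-4592225) = 9184450)
w(B) = 1275 + B² + 1028*B (w(B) = (B² + 1028*B) + 1275 = 1275 + B² + 1028*B)
M - w(1/(331 + (138 - 1*(-287)))) = 9184450 - (1275 + (1/(331 + (138 - 1*(-287))))² + 1028/(331 + (138 - 1*(-287)))) = 9184450 - (1275 + (1/(331 + (138 + 287)))² + 1028/(331 + (138 + 287))) = 9184450 - (1275 + (1/(331 + 425))² + 1028/(331 + 425)) = 9184450 - (1275 + (1/756)² + 1028/756) = 9184450 - (1275 + (1/756)² + 1028*(1/756)) = 9184450 - (1275 + 1/571536 + 257/189) = 9184450 - 1*729485569/571536 = 9184450 - 729485569/571536 = 5248514329631/571536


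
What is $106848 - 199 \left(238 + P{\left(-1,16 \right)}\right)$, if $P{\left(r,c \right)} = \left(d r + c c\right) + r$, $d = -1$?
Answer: $8542$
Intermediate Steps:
$P{\left(r,c \right)} = c^{2}$ ($P{\left(r,c \right)} = \left(- r + c c\right) + r = \left(- r + c^{2}\right) + r = \left(c^{2} - r\right) + r = c^{2}$)
$106848 - 199 \left(238 + P{\left(-1,16 \right)}\right) = 106848 - 199 \left(238 + 16^{2}\right) = 106848 - 199 \left(238 + 256\right) = 106848 - 98306 = 8542$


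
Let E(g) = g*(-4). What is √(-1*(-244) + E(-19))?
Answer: 8*√5 ≈ 17.889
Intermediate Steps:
E(g) = -4*g
√(-1*(-244) + E(-19)) = √(-1*(-244) - 4*(-19)) = √(244 + 76) = √320 = 8*√5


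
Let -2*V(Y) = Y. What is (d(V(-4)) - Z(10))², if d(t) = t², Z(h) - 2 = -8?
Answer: 100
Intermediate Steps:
V(Y) = -Y/2
Z(h) = -6 (Z(h) = 2 - 8 = -6)
(d(V(-4)) - Z(10))² = ((-½*(-4))² - 1*(-6))² = (2² + 6)² = (4 + 6)² = 10² = 100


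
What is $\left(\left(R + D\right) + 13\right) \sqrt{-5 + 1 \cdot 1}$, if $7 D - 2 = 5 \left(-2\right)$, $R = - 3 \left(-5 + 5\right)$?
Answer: $\frac{166 i}{7} \approx 23.714 i$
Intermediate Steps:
$R = 0$ ($R = \left(-3\right) 0 = 0$)
$D = - \frac{8}{7}$ ($D = \frac{2}{7} + \frac{5 \left(-2\right)}{7} = \frac{2}{7} + \frac{1}{7} \left(-10\right) = \frac{2}{7} - \frac{10}{7} = - \frac{8}{7} \approx -1.1429$)
$\left(\left(R + D\right) + 13\right) \sqrt{-5 + 1 \cdot 1} = \left(\left(0 - \frac{8}{7}\right) + 13\right) \sqrt{-5 + 1 \cdot 1} = \left(- \frac{8}{7} + 13\right) \sqrt{-5 + 1} = \frac{83 \sqrt{-4}}{7} = \frac{83 \cdot 2 i}{7} = \frac{166 i}{7}$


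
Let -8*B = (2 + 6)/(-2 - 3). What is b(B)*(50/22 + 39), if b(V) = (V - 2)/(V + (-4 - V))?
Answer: 2043/110 ≈ 18.573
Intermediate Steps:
B = 1/5 (B = -(2 + 6)/(8*(-2 - 3)) = -1/(-5) = -(-1)/5 = -1/8*(-8/5) = 1/5 ≈ 0.20000)
b(V) = 1/2 - V/4 (b(V) = (-2 + V)/(-4) = (-2 + V)*(-1/4) = 1/2 - V/4)
b(B)*(50/22 + 39) = (1/2 - 1/4*1/5)*(50/22 + 39) = (1/2 - 1/20)*(50*(1/22) + 39) = 9*(25/11 + 39)/20 = (9/20)*(454/11) = 2043/110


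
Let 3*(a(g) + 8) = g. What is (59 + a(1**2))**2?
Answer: 23716/9 ≈ 2635.1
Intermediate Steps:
a(g) = -8 + g/3
(59 + a(1**2))**2 = (59 + (-8 + (1/3)*1**2))**2 = (59 + (-8 + (1/3)*1))**2 = (59 + (-8 + 1/3))**2 = (59 - 23/3)**2 = (154/3)**2 = 23716/9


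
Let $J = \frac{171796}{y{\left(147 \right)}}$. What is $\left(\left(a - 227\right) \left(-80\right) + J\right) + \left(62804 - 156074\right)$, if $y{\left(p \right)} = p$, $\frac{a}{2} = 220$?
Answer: $- \frac{16043774}{147} \approx -1.0914 \cdot 10^{5}$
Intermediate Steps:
$a = 440$ ($a = 2 \cdot 220 = 440$)
$J = \frac{171796}{147} \approx 1168.7$
$\left(\left(a - 227\right) \left(-80\right) + J\right) + \left(62804 - 156074\right) = \left(\left(440 - 227\right) \left(-80\right) + \frac{171796}{147}\right) + \left(62804 - 156074\right) = \left(213 \left(-80\right) + \frac{171796}{147}\right) - 93270 = \left(-17040 + \frac{171796}{147}\right) - 93270 = - \frac{2333084}{147} - 93270 = - \frac{16043774}{147}$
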